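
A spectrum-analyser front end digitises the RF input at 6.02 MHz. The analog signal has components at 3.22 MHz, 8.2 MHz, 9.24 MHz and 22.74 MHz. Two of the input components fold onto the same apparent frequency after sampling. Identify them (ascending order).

fs/2 = 3.01 MHz.
3.22 MHz > fs/2 = 3.01 MHz, folds to fs − 3.22 MHz = 2.8 MHz.
8.2 MHz mod fs = 2.18 MHz.
2.18 MHz ≤ fs/2 = 3.01 MHz, appears at 2.18 MHz.
9.24 MHz mod fs = 3.22 MHz.
3.22 MHz > fs/2 = 3.01 MHz, folds to fs − 3.22 MHz = 2.8 MHz.
22.74 MHz mod fs = 4.68 MHz.
4.68 MHz > fs/2 = 3.01 MHz, folds to fs − 4.68 MHz = 1.34 MHz.
3.22 MHz and 9.24 MHz both map to 2.8 MHz.

3.22 MHz, 9.24 MHz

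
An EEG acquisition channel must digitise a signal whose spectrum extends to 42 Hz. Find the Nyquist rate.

Nyquist rate = 2 × 42 Hz = 84 Hz.

84 Hz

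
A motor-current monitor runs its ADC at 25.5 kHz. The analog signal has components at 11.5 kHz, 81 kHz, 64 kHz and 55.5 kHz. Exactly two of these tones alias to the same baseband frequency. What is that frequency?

fs/2 = 12.75 kHz.
11.5 kHz ≤ fs/2 = 12.75 kHz, passes unchanged.
81 kHz mod fs = 4.5 kHz.
4.5 kHz ≤ fs/2 = 12.75 kHz, appears at 4.5 kHz.
64 kHz mod fs = 13 kHz.
13 kHz > fs/2 = 12.75 kHz, folds to fs − 13 kHz = 12.5 kHz.
55.5 kHz mod fs = 4.5 kHz.
4.5 kHz ≤ fs/2 = 12.75 kHz, appears at 4.5 kHz.
55.5 kHz and 81 kHz both map to 4.5 kHz.

4.5 kHz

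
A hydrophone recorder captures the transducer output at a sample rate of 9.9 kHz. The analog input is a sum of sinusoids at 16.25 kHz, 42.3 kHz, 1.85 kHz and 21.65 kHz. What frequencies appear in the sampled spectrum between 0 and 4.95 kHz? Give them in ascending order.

fs/2 = 4.95 kHz.
16.25 kHz mod fs = 6.35 kHz.
6.35 kHz > fs/2 = 4.95 kHz, folds to fs − 6.35 kHz = 3.55 kHz.
42.3 kHz mod fs = 2.7 kHz.
2.7 kHz ≤ fs/2 = 4.95 kHz, appears at 2.7 kHz.
1.85 kHz ≤ fs/2 = 4.95 kHz, passes unchanged.
21.65 kHz mod fs = 1.85 kHz.
1.85 kHz ≤ fs/2 = 4.95 kHz, appears at 1.85 kHz.
Distinct values: {1.85 kHz, 2.7 kHz, 3.55 kHz}.

1.85 kHz, 2.7 kHz, 3.55 kHz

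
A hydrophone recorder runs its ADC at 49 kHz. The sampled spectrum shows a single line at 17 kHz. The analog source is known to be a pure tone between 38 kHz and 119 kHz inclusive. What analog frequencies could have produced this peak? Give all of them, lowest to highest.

66 kHz, 81 kHz, 115 kHz

Frequencies that alias to 17 kHz are k·fs ± 17 kHz for integer k ≥ 0.
k=0: 17 kHz.
k=1: 32 kHz, 66 kHz.
k=2: 81 kHz, 115 kHz.
k=3: 130 kHz, 164 kHz.
Within [38 kHz, 119 kHz]: 66 kHz, 81 kHz, 115 kHz.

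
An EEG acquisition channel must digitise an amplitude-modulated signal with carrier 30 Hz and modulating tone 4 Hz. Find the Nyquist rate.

68 Hz

AM sidebands sit at fc ± fm = 26 Hz and 34 Hz.
Highest-frequency component: 34 Hz.
Nyquist rate = 2 × 34 Hz = 68 Hz.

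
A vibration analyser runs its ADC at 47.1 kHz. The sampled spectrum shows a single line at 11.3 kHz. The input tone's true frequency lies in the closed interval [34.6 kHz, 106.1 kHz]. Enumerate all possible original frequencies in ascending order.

Frequencies that alias to 11.3 kHz are k·fs ± 11.3 kHz for integer k ≥ 0.
k=0: 11.3 kHz.
k=1: 35.8 kHz, 58.4 kHz.
k=2: 82.9 kHz, 105.5 kHz.
k=3: 130 kHz, 152.6 kHz.
Within [34.6 kHz, 106.1 kHz]: 35.8 kHz, 58.4 kHz, 82.9 kHz, 105.5 kHz.

35.8 kHz, 58.4 kHz, 82.9 kHz, 105.5 kHz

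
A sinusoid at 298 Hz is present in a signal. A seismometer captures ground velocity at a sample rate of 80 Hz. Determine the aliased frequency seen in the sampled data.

298 Hz mod fs = 58 Hz.
58 Hz > fs/2 = 40 Hz, folds to fs − 58 Hz = 22 Hz.

22 Hz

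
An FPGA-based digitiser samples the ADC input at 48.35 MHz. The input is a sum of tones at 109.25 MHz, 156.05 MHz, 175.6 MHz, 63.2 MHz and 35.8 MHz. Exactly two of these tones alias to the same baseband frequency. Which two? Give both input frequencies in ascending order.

fs/2 = 24.175 MHz.
109.25 MHz mod fs = 12.55 MHz.
12.55 MHz ≤ fs/2 = 24.175 MHz, appears at 12.55 MHz.
156.05 MHz mod fs = 11 MHz.
11 MHz ≤ fs/2 = 24.175 MHz, appears at 11 MHz.
175.6 MHz mod fs = 30.55 MHz.
30.55 MHz > fs/2 = 24.175 MHz, folds to fs − 30.55 MHz = 17.8 MHz.
63.2 MHz mod fs = 14.85 MHz.
14.85 MHz ≤ fs/2 = 24.175 MHz, appears at 14.85 MHz.
35.8 MHz > fs/2 = 24.175 MHz, folds to fs − 35.8 MHz = 12.55 MHz.
35.8 MHz and 109.25 MHz both map to 12.55 MHz.

35.8 MHz, 109.25 MHz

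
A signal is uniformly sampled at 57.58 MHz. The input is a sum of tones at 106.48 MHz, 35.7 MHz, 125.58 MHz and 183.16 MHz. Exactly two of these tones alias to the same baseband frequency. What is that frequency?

fs/2 = 28.79 MHz.
106.48 MHz mod fs = 48.9 MHz.
48.9 MHz > fs/2 = 28.79 MHz, folds to fs − 48.9 MHz = 8.68 MHz.
35.7 MHz > fs/2 = 28.79 MHz, folds to fs − 35.7 MHz = 21.88 MHz.
125.58 MHz mod fs = 10.42 MHz.
10.42 MHz ≤ fs/2 = 28.79 MHz, appears at 10.42 MHz.
183.16 MHz mod fs = 10.42 MHz.
10.42 MHz ≤ fs/2 = 28.79 MHz, appears at 10.42 MHz.
125.58 MHz and 183.16 MHz both map to 10.42 MHz.

10.42 MHz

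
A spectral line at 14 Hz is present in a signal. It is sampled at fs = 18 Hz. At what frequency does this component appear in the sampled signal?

4 Hz

14 Hz > fs/2 = 9 Hz, folds to fs − 14 Hz = 4 Hz.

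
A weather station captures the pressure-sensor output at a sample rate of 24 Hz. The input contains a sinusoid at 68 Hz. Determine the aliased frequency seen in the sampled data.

4 Hz

68 Hz mod fs = 20 Hz.
20 Hz > fs/2 = 12 Hz, folds to fs − 20 Hz = 4 Hz.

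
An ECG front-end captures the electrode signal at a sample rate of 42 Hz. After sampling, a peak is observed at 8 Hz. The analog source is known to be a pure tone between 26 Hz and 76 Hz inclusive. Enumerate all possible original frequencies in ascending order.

Frequencies that alias to 8 Hz are k·fs ± 8 Hz for integer k ≥ 0.
k=0: 8 Hz.
k=1: 34 Hz, 50 Hz.
k=2: 76 Hz, 92 Hz.
k=3: 118 Hz, 134 Hz.
Within [26 Hz, 76 Hz]: 34 Hz, 50 Hz, 76 Hz.

34 Hz, 50 Hz, 76 Hz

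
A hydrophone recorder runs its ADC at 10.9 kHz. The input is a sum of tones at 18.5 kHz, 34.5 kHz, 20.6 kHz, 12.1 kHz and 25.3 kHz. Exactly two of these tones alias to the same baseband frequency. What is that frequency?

1.2 kHz

fs/2 = 5.45 kHz.
18.5 kHz mod fs = 7.6 kHz.
7.6 kHz > fs/2 = 5.45 kHz, folds to fs − 7.6 kHz = 3.3 kHz.
34.5 kHz mod fs = 1.8 kHz.
1.8 kHz ≤ fs/2 = 5.45 kHz, appears at 1.8 kHz.
20.6 kHz mod fs = 9.7 kHz.
9.7 kHz > fs/2 = 5.45 kHz, folds to fs − 9.7 kHz = 1.2 kHz.
12.1 kHz mod fs = 1.2 kHz.
1.2 kHz ≤ fs/2 = 5.45 kHz, appears at 1.2 kHz.
25.3 kHz mod fs = 3.5 kHz.
3.5 kHz ≤ fs/2 = 5.45 kHz, appears at 3.5 kHz.
12.1 kHz and 20.6 kHz both map to 1.2 kHz.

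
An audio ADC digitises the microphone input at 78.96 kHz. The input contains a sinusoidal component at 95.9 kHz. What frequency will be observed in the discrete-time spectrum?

95.9 kHz mod fs = 16.94 kHz.
16.94 kHz ≤ fs/2 = 39.48 kHz, appears at 16.94 kHz.

16.94 kHz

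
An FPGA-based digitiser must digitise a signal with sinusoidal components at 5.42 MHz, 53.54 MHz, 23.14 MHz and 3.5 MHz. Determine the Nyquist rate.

Highest-frequency component: 53.54 MHz.
Nyquist rate = 2 × 53.54 MHz = 107.08 MHz.

107.08 MHz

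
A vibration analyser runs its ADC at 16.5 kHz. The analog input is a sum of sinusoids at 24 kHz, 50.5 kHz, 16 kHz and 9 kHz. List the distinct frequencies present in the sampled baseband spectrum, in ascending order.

0.5 kHz, 1 kHz, 7.5 kHz

fs/2 = 8.25 kHz.
24 kHz mod fs = 7.5 kHz.
7.5 kHz ≤ fs/2 = 8.25 kHz, appears at 7.5 kHz.
50.5 kHz mod fs = 1 kHz.
1 kHz ≤ fs/2 = 8.25 kHz, appears at 1 kHz.
16 kHz > fs/2 = 8.25 kHz, folds to fs − 16 kHz = 0.5 kHz.
9 kHz > fs/2 = 8.25 kHz, folds to fs − 9 kHz = 7.5 kHz.
Distinct values: {0.5 kHz, 1 kHz, 7.5 kHz}.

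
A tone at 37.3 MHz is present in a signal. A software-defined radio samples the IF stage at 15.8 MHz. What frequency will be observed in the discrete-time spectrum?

37.3 MHz mod fs = 5.7 MHz.
5.7 MHz ≤ fs/2 = 7.9 MHz, appears at 5.7 MHz.

5.7 MHz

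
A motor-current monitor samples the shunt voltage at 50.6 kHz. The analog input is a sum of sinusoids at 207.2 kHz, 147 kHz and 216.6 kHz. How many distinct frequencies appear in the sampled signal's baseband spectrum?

fs/2 = 25.3 kHz.
207.2 kHz mod fs = 4.8 kHz.
4.8 kHz ≤ fs/2 = 25.3 kHz, appears at 4.8 kHz.
147 kHz mod fs = 45.8 kHz.
45.8 kHz > fs/2 = 25.3 kHz, folds to fs − 45.8 kHz = 4.8 kHz.
216.6 kHz mod fs = 14.2 kHz.
14.2 kHz ≤ fs/2 = 25.3 kHz, appears at 14.2 kHz.
Distinct values: {4.8 kHz, 14.2 kHz} → 2.

2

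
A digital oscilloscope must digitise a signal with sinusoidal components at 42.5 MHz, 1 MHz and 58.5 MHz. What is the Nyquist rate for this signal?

117 MHz

Highest-frequency component: 58.5 MHz.
Nyquist rate = 2 × 58.5 MHz = 117 MHz.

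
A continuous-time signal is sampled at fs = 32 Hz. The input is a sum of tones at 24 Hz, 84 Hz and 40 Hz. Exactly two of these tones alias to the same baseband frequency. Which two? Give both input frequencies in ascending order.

24 Hz, 40 Hz

fs/2 = 16 Hz.
24 Hz > fs/2 = 16 Hz, folds to fs − 24 Hz = 8 Hz.
84 Hz mod fs = 20 Hz.
20 Hz > fs/2 = 16 Hz, folds to fs − 20 Hz = 12 Hz.
40 Hz mod fs = 8 Hz.
8 Hz ≤ fs/2 = 16 Hz, appears at 8 Hz.
24 Hz and 40 Hz both map to 8 Hz.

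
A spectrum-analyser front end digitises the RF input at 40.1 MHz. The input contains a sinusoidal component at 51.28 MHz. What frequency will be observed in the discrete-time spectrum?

51.28 MHz mod fs = 11.18 MHz.
11.18 MHz ≤ fs/2 = 20.05 MHz, appears at 11.18 MHz.

11.18 MHz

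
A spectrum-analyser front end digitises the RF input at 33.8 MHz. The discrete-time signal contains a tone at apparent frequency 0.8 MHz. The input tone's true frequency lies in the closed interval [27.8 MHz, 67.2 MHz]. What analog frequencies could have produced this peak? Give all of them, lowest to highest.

33 MHz, 34.6 MHz, 66.8 MHz

Frequencies that alias to 0.8 MHz are k·fs ± 0.8 MHz for integer k ≥ 0.
k=0: 0.8 MHz.
k=1: 33 MHz, 34.6 MHz.
k=2: 66.8 MHz, 68.4 MHz.
k=3: 100.6 MHz, 102.2 MHz.
Within [27.8 MHz, 67.2 MHz]: 33 MHz, 34.6 MHz, 66.8 MHz.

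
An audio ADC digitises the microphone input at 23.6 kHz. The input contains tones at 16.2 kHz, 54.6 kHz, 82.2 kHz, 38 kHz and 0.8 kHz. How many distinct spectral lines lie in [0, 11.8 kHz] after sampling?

fs/2 = 11.8 kHz.
16.2 kHz > fs/2 = 11.8 kHz, folds to fs − 16.2 kHz = 7.4 kHz.
54.6 kHz mod fs = 7.4 kHz.
7.4 kHz ≤ fs/2 = 11.8 kHz, appears at 7.4 kHz.
82.2 kHz mod fs = 11.4 kHz.
11.4 kHz ≤ fs/2 = 11.8 kHz, appears at 11.4 kHz.
38 kHz mod fs = 14.4 kHz.
14.4 kHz > fs/2 = 11.8 kHz, folds to fs − 14.4 kHz = 9.2 kHz.
0.8 kHz ≤ fs/2 = 11.8 kHz, passes unchanged.
Distinct values: {0.8 kHz, 7.4 kHz, 9.2 kHz, 11.4 kHz} → 4.

4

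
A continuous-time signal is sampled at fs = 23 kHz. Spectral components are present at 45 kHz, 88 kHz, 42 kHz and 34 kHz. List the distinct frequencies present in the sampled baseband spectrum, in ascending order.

1 kHz, 4 kHz, 11 kHz

fs/2 = 11.5 kHz.
45 kHz mod fs = 22 kHz.
22 kHz > fs/2 = 11.5 kHz, folds to fs − 22 kHz = 1 kHz.
88 kHz mod fs = 19 kHz.
19 kHz > fs/2 = 11.5 kHz, folds to fs − 19 kHz = 4 kHz.
42 kHz mod fs = 19 kHz.
19 kHz > fs/2 = 11.5 kHz, folds to fs − 19 kHz = 4 kHz.
34 kHz mod fs = 11 kHz.
11 kHz ≤ fs/2 = 11.5 kHz, appears at 11 kHz.
Distinct values: {1 kHz, 4 kHz, 11 kHz}.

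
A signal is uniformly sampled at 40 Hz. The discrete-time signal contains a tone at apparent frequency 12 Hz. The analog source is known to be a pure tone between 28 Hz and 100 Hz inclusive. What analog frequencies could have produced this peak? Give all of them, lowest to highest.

28 Hz, 52 Hz, 68 Hz, 92 Hz

Frequencies that alias to 12 Hz are k·fs ± 12 Hz for integer k ≥ 0.
k=0: 12 Hz.
k=1: 28 Hz, 52 Hz.
k=2: 68 Hz, 92 Hz.
k=3: 108 Hz, 132 Hz.
Within [28 Hz, 100 Hz]: 28 Hz, 52 Hz, 68 Hz, 92 Hz.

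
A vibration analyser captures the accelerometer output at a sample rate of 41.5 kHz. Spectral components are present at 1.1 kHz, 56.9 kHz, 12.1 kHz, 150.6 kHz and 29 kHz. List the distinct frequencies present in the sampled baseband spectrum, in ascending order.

1.1 kHz, 12.1 kHz, 12.5 kHz, 15.4 kHz

fs/2 = 20.75 kHz.
1.1 kHz ≤ fs/2 = 20.75 kHz, passes unchanged.
56.9 kHz mod fs = 15.4 kHz.
15.4 kHz ≤ fs/2 = 20.75 kHz, appears at 15.4 kHz.
12.1 kHz ≤ fs/2 = 20.75 kHz, passes unchanged.
150.6 kHz mod fs = 26.1 kHz.
26.1 kHz > fs/2 = 20.75 kHz, folds to fs − 26.1 kHz = 15.4 kHz.
29 kHz > fs/2 = 20.75 kHz, folds to fs − 29 kHz = 12.5 kHz.
Distinct values: {1.1 kHz, 12.1 kHz, 12.5 kHz, 15.4 kHz}.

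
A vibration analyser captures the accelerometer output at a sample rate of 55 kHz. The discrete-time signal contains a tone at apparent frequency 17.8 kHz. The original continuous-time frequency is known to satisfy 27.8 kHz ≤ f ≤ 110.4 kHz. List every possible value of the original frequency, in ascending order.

Frequencies that alias to 17.8 kHz are k·fs ± 17.8 kHz for integer k ≥ 0.
k=0: 17.8 kHz.
k=1: 37.2 kHz, 72.8 kHz.
k=2: 92.2 kHz, 127.8 kHz.
k=3: 147.2 kHz, 182.8 kHz.
Within [27.8 kHz, 110.4 kHz]: 37.2 kHz, 72.8 kHz, 92.2 kHz.

37.2 kHz, 72.8 kHz, 92.2 kHz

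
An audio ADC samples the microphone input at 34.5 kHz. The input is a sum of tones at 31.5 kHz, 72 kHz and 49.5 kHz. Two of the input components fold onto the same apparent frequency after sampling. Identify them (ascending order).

fs/2 = 17.25 kHz.
31.5 kHz > fs/2 = 17.25 kHz, folds to fs − 31.5 kHz = 3 kHz.
72 kHz mod fs = 3 kHz.
3 kHz ≤ fs/2 = 17.25 kHz, appears at 3 kHz.
49.5 kHz mod fs = 15 kHz.
15 kHz ≤ fs/2 = 17.25 kHz, appears at 15 kHz.
31.5 kHz and 72 kHz both map to 3 kHz.

31.5 kHz, 72 kHz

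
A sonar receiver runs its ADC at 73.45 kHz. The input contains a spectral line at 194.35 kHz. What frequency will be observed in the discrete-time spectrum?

26 kHz

194.35 kHz mod fs = 47.45 kHz.
47.45 kHz > fs/2 = 36.725 kHz, folds to fs − 47.45 kHz = 26 kHz.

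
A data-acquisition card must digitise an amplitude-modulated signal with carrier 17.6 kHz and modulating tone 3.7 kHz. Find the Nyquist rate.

AM sidebands sit at fc ± fm = 13.9 kHz and 21.3 kHz.
Highest-frequency component: 21.3 kHz.
Nyquist rate = 2 × 21.3 kHz = 42.6 kHz.

42.6 kHz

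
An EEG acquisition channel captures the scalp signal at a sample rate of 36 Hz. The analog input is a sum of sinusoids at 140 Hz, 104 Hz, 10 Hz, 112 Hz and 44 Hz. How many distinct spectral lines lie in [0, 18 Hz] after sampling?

fs/2 = 18 Hz.
140 Hz mod fs = 32 Hz.
32 Hz > fs/2 = 18 Hz, folds to fs − 32 Hz = 4 Hz.
104 Hz mod fs = 32 Hz.
32 Hz > fs/2 = 18 Hz, folds to fs − 32 Hz = 4 Hz.
10 Hz ≤ fs/2 = 18 Hz, passes unchanged.
112 Hz mod fs = 4 Hz.
4 Hz ≤ fs/2 = 18 Hz, appears at 4 Hz.
44 Hz mod fs = 8 Hz.
8 Hz ≤ fs/2 = 18 Hz, appears at 8 Hz.
Distinct values: {4 Hz, 8 Hz, 10 Hz} → 3.

3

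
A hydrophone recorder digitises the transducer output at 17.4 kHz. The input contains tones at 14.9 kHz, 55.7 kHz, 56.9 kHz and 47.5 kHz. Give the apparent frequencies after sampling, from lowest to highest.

2.5 kHz, 3.5 kHz, 4.7 kHz

fs/2 = 8.7 kHz.
14.9 kHz > fs/2 = 8.7 kHz, folds to fs − 14.9 kHz = 2.5 kHz.
55.7 kHz mod fs = 3.5 kHz.
3.5 kHz ≤ fs/2 = 8.7 kHz, appears at 3.5 kHz.
56.9 kHz mod fs = 4.7 kHz.
4.7 kHz ≤ fs/2 = 8.7 kHz, appears at 4.7 kHz.
47.5 kHz mod fs = 12.7 kHz.
12.7 kHz > fs/2 = 8.7 kHz, folds to fs − 12.7 kHz = 4.7 kHz.
Distinct values: {2.5 kHz, 3.5 kHz, 4.7 kHz}.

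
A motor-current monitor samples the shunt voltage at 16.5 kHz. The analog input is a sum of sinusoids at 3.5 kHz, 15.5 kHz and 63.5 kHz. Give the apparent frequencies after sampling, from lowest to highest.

1 kHz, 2.5 kHz, 3.5 kHz

fs/2 = 8.25 kHz.
3.5 kHz ≤ fs/2 = 8.25 kHz, passes unchanged.
15.5 kHz > fs/2 = 8.25 kHz, folds to fs − 15.5 kHz = 1 kHz.
63.5 kHz mod fs = 14 kHz.
14 kHz > fs/2 = 8.25 kHz, folds to fs − 14 kHz = 2.5 kHz.
Distinct values: {1 kHz, 2.5 kHz, 3.5 kHz}.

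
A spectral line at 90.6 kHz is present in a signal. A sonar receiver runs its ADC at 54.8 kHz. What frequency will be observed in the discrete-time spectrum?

19 kHz

90.6 kHz mod fs = 35.8 kHz.
35.8 kHz > fs/2 = 27.4 kHz, folds to fs − 35.8 kHz = 19 kHz.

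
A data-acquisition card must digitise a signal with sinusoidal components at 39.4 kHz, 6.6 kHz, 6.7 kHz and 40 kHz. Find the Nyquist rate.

80 kHz

Highest-frequency component: 40 kHz.
Nyquist rate = 2 × 40 kHz = 80 kHz.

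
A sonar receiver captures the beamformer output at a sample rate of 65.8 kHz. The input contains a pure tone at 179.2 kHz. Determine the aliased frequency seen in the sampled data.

18.2 kHz

179.2 kHz mod fs = 47.6 kHz.
47.6 kHz > fs/2 = 32.9 kHz, folds to fs − 47.6 kHz = 18.2 kHz.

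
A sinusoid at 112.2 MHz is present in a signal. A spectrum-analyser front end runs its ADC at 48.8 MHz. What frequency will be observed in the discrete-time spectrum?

112.2 MHz mod fs = 14.6 MHz.
14.6 MHz ≤ fs/2 = 24.4 MHz, appears at 14.6 MHz.

14.6 MHz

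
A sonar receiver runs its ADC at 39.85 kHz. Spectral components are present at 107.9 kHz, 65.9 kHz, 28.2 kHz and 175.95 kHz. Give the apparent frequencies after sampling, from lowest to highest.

fs/2 = 19.925 kHz.
107.9 kHz mod fs = 28.2 kHz.
28.2 kHz > fs/2 = 19.925 kHz, folds to fs − 28.2 kHz = 11.65 kHz.
65.9 kHz mod fs = 26.05 kHz.
26.05 kHz > fs/2 = 19.925 kHz, folds to fs − 26.05 kHz = 13.8 kHz.
28.2 kHz > fs/2 = 19.925 kHz, folds to fs − 28.2 kHz = 11.65 kHz.
175.95 kHz mod fs = 16.55 kHz.
16.55 kHz ≤ fs/2 = 19.925 kHz, appears at 16.55 kHz.
Distinct values: {11.65 kHz, 13.8 kHz, 16.55 kHz}.

11.65 kHz, 13.8 kHz, 16.55 kHz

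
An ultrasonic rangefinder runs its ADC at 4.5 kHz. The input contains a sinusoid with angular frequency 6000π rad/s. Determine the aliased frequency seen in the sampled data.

ω = 6000π rad/s → f = ω/(2π) = 3000 Hz = 3 kHz.
3 kHz > fs/2 = 2.25 kHz, folds to fs − 3 kHz = 1.5 kHz.

1.5 kHz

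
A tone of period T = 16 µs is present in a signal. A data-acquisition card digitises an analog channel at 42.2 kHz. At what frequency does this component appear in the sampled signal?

T = 16 µs → f = 1/T = 62.5 kHz.
62.5 kHz mod fs = 20.3 kHz.
20.3 kHz ≤ fs/2 = 21.1 kHz, appears at 20.3 kHz.

20.3 kHz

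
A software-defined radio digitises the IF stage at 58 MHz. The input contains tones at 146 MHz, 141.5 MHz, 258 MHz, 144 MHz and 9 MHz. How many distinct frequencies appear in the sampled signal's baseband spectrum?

fs/2 = 29 MHz.
146 MHz mod fs = 30 MHz.
30 MHz > fs/2 = 29 MHz, folds to fs − 30 MHz = 28 MHz.
141.5 MHz mod fs = 25.5 MHz.
25.5 MHz ≤ fs/2 = 29 MHz, appears at 25.5 MHz.
258 MHz mod fs = 26 MHz.
26 MHz ≤ fs/2 = 29 MHz, appears at 26 MHz.
144 MHz mod fs = 28 MHz.
28 MHz ≤ fs/2 = 29 MHz, appears at 28 MHz.
9 MHz ≤ fs/2 = 29 MHz, passes unchanged.
Distinct values: {9 MHz, 25.5 MHz, 26 MHz, 28 MHz} → 4.

4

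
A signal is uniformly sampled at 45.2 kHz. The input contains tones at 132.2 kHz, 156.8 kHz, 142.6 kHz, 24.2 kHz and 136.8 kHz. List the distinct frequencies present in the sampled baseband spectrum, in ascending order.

1.2 kHz, 3.4 kHz, 7 kHz, 21 kHz, 21.2 kHz

fs/2 = 22.6 kHz.
132.2 kHz mod fs = 41.8 kHz.
41.8 kHz > fs/2 = 22.6 kHz, folds to fs − 41.8 kHz = 3.4 kHz.
156.8 kHz mod fs = 21.2 kHz.
21.2 kHz ≤ fs/2 = 22.6 kHz, appears at 21.2 kHz.
142.6 kHz mod fs = 7 kHz.
7 kHz ≤ fs/2 = 22.6 kHz, appears at 7 kHz.
24.2 kHz > fs/2 = 22.6 kHz, folds to fs − 24.2 kHz = 21 kHz.
136.8 kHz mod fs = 1.2 kHz.
1.2 kHz ≤ fs/2 = 22.6 kHz, appears at 1.2 kHz.
Distinct values: {1.2 kHz, 3.4 kHz, 7 kHz, 21 kHz, 21.2 kHz}.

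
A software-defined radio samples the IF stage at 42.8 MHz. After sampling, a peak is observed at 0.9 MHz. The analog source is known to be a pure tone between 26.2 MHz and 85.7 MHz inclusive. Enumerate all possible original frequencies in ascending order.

Frequencies that alias to 0.9 MHz are k·fs ± 0.9 MHz for integer k ≥ 0.
k=0: 0.9 MHz.
k=1: 41.9 MHz, 43.7 MHz.
k=2: 84.7 MHz, 86.5 MHz.
k=3: 127.5 MHz, 129.3 MHz.
Within [26.2 MHz, 85.7 MHz]: 41.9 MHz, 43.7 MHz, 84.7 MHz.

41.9 MHz, 43.7 MHz, 84.7 MHz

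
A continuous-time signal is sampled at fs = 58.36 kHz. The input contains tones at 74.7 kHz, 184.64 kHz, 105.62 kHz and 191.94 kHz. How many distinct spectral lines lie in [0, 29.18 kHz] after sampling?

fs/2 = 29.18 kHz.
74.7 kHz mod fs = 16.34 kHz.
16.34 kHz ≤ fs/2 = 29.18 kHz, appears at 16.34 kHz.
184.64 kHz mod fs = 9.56 kHz.
9.56 kHz ≤ fs/2 = 29.18 kHz, appears at 9.56 kHz.
105.62 kHz mod fs = 47.26 kHz.
47.26 kHz > fs/2 = 29.18 kHz, folds to fs − 47.26 kHz = 11.1 kHz.
191.94 kHz mod fs = 16.86 kHz.
16.86 kHz ≤ fs/2 = 29.18 kHz, appears at 16.86 kHz.
Distinct values: {9.56 kHz, 11.1 kHz, 16.34 kHz, 16.86 kHz} → 4.

4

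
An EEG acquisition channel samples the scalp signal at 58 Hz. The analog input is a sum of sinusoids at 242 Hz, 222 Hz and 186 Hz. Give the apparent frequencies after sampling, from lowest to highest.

fs/2 = 29 Hz.
242 Hz mod fs = 10 Hz.
10 Hz ≤ fs/2 = 29 Hz, appears at 10 Hz.
222 Hz mod fs = 48 Hz.
48 Hz > fs/2 = 29 Hz, folds to fs − 48 Hz = 10 Hz.
186 Hz mod fs = 12 Hz.
12 Hz ≤ fs/2 = 29 Hz, appears at 12 Hz.
Distinct values: {10 Hz, 12 Hz}.

10 Hz, 12 Hz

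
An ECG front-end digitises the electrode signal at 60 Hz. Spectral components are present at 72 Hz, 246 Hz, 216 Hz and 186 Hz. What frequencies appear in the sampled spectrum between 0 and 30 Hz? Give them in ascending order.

6 Hz, 12 Hz, 24 Hz

fs/2 = 30 Hz.
72 Hz mod fs = 12 Hz.
12 Hz ≤ fs/2 = 30 Hz, appears at 12 Hz.
246 Hz mod fs = 6 Hz.
6 Hz ≤ fs/2 = 30 Hz, appears at 6 Hz.
216 Hz mod fs = 36 Hz.
36 Hz > fs/2 = 30 Hz, folds to fs − 36 Hz = 24 Hz.
186 Hz mod fs = 6 Hz.
6 Hz ≤ fs/2 = 30 Hz, appears at 6 Hz.
Distinct values: {6 Hz, 12 Hz, 24 Hz}.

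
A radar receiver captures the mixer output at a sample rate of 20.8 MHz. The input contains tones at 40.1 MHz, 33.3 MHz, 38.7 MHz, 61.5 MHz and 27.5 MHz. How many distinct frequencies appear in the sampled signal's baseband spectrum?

5

fs/2 = 10.4 MHz.
40.1 MHz mod fs = 19.3 MHz.
19.3 MHz > fs/2 = 10.4 MHz, folds to fs − 19.3 MHz = 1.5 MHz.
33.3 MHz mod fs = 12.5 MHz.
12.5 MHz > fs/2 = 10.4 MHz, folds to fs − 12.5 MHz = 8.3 MHz.
38.7 MHz mod fs = 17.9 MHz.
17.9 MHz > fs/2 = 10.4 MHz, folds to fs − 17.9 MHz = 2.9 MHz.
61.5 MHz mod fs = 19.9 MHz.
19.9 MHz > fs/2 = 10.4 MHz, folds to fs − 19.9 MHz = 0.9 MHz.
27.5 MHz mod fs = 6.7 MHz.
6.7 MHz ≤ fs/2 = 10.4 MHz, appears at 6.7 MHz.
Distinct values: {0.9 MHz, 1.5 MHz, 2.9 MHz, 6.7 MHz, 8.3 MHz} → 5.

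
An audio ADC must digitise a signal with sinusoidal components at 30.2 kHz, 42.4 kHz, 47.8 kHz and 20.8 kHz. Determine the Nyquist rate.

95.6 kHz

Highest-frequency component: 47.8 kHz.
Nyquist rate = 2 × 47.8 kHz = 95.6 kHz.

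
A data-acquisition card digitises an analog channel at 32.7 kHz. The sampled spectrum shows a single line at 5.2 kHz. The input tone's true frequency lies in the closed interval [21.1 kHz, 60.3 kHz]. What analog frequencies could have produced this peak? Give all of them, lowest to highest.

27.5 kHz, 37.9 kHz, 60.2 kHz

Frequencies that alias to 5.2 kHz are k·fs ± 5.2 kHz for integer k ≥ 0.
k=0: 5.2 kHz.
k=1: 27.5 kHz, 37.9 kHz.
k=2: 60.2 kHz, 70.6 kHz.
k=3: 92.9 kHz, 103.3 kHz.
Within [21.1 kHz, 60.3 kHz]: 27.5 kHz, 37.9 kHz, 60.2 kHz.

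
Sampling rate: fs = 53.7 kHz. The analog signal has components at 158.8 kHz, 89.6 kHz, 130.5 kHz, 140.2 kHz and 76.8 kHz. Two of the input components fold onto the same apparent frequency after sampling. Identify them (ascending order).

fs/2 = 26.85 kHz.
158.8 kHz mod fs = 51.4 kHz.
51.4 kHz > fs/2 = 26.85 kHz, folds to fs − 51.4 kHz = 2.3 kHz.
89.6 kHz mod fs = 35.9 kHz.
35.9 kHz > fs/2 = 26.85 kHz, folds to fs − 35.9 kHz = 17.8 kHz.
130.5 kHz mod fs = 23.1 kHz.
23.1 kHz ≤ fs/2 = 26.85 kHz, appears at 23.1 kHz.
140.2 kHz mod fs = 32.8 kHz.
32.8 kHz > fs/2 = 26.85 kHz, folds to fs − 32.8 kHz = 20.9 kHz.
76.8 kHz mod fs = 23.1 kHz.
23.1 kHz ≤ fs/2 = 26.85 kHz, appears at 23.1 kHz.
76.8 kHz and 130.5 kHz both map to 23.1 kHz.

76.8 kHz, 130.5 kHz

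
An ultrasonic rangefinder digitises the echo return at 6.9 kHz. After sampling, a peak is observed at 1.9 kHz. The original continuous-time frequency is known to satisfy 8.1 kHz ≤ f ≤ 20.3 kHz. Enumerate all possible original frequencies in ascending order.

Frequencies that alias to 1.9 kHz are k·fs ± 1.9 kHz for integer k ≥ 0.
k=0: 1.9 kHz.
k=1: 5 kHz, 8.8 kHz.
k=2: 11.9 kHz, 15.7 kHz.
k=3: 18.8 kHz, 22.6 kHz.
k=4: 25.7 kHz, 29.5 kHz.
Within [8.1 kHz, 20.3 kHz]: 8.8 kHz, 11.9 kHz, 15.7 kHz, 18.8 kHz.

8.8 kHz, 11.9 kHz, 15.7 kHz, 18.8 kHz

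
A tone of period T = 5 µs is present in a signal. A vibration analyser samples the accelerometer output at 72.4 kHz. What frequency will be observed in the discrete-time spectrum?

17.2 kHz

T = 5 µs → f = 1/T = 200 kHz.
200 kHz mod fs = 55.2 kHz.
55.2 kHz > fs/2 = 36.2 kHz, folds to fs − 55.2 kHz = 17.2 kHz.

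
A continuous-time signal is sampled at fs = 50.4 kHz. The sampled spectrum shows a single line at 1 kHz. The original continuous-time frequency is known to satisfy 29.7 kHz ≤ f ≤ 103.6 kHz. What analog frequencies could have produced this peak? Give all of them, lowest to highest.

49.4 kHz, 51.4 kHz, 99.8 kHz, 101.8 kHz

Frequencies that alias to 1 kHz are k·fs ± 1 kHz for integer k ≥ 0.
k=0: 1 kHz.
k=1: 49.4 kHz, 51.4 kHz.
k=2: 99.8 kHz, 101.8 kHz.
k=3: 150.2 kHz, 152.2 kHz.
Within [29.7 kHz, 103.6 kHz]: 49.4 kHz, 51.4 kHz, 99.8 kHz, 101.8 kHz.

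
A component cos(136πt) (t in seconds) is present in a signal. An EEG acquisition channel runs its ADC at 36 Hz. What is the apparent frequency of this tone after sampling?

4 Hz

ω = 136π rad/s → f = ω/(2π) = 68 Hz.
68 Hz mod fs = 32 Hz.
32 Hz > fs/2 = 18 Hz, folds to fs − 32 Hz = 4 Hz.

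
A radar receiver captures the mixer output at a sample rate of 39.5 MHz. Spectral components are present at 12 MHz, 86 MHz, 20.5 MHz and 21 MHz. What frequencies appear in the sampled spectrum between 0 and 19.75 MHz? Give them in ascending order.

fs/2 = 19.75 MHz.
12 MHz ≤ fs/2 = 19.75 MHz, passes unchanged.
86 MHz mod fs = 7 MHz.
7 MHz ≤ fs/2 = 19.75 MHz, appears at 7 MHz.
20.5 MHz > fs/2 = 19.75 MHz, folds to fs − 20.5 MHz = 19 MHz.
21 MHz > fs/2 = 19.75 MHz, folds to fs − 21 MHz = 18.5 MHz.
Distinct values: {7 MHz, 12 MHz, 18.5 MHz, 19 MHz}.

7 MHz, 12 MHz, 18.5 MHz, 19 MHz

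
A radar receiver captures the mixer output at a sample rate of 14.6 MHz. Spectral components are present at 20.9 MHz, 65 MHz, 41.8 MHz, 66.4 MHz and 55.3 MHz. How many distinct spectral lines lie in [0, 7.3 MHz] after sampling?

4

fs/2 = 7.3 MHz.
20.9 MHz mod fs = 6.3 MHz.
6.3 MHz ≤ fs/2 = 7.3 MHz, appears at 6.3 MHz.
65 MHz mod fs = 6.6 MHz.
6.6 MHz ≤ fs/2 = 7.3 MHz, appears at 6.6 MHz.
41.8 MHz mod fs = 12.6 MHz.
12.6 MHz > fs/2 = 7.3 MHz, folds to fs − 12.6 MHz = 2 MHz.
66.4 MHz mod fs = 8 MHz.
8 MHz > fs/2 = 7.3 MHz, folds to fs − 8 MHz = 6.6 MHz.
55.3 MHz mod fs = 11.5 MHz.
11.5 MHz > fs/2 = 7.3 MHz, folds to fs − 11.5 MHz = 3.1 MHz.
Distinct values: {2 MHz, 3.1 MHz, 6.3 MHz, 6.6 MHz} → 4.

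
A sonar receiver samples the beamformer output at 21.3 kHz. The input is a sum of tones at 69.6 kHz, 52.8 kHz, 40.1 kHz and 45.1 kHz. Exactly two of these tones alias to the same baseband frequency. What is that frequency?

2.5 kHz

fs/2 = 10.65 kHz.
69.6 kHz mod fs = 5.7 kHz.
5.7 kHz ≤ fs/2 = 10.65 kHz, appears at 5.7 kHz.
52.8 kHz mod fs = 10.2 kHz.
10.2 kHz ≤ fs/2 = 10.65 kHz, appears at 10.2 kHz.
40.1 kHz mod fs = 18.8 kHz.
18.8 kHz > fs/2 = 10.65 kHz, folds to fs − 18.8 kHz = 2.5 kHz.
45.1 kHz mod fs = 2.5 kHz.
2.5 kHz ≤ fs/2 = 10.65 kHz, appears at 2.5 kHz.
40.1 kHz and 45.1 kHz both map to 2.5 kHz.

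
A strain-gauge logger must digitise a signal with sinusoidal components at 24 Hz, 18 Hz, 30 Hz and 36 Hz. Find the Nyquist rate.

Highest-frequency component: 36 Hz.
Nyquist rate = 2 × 36 Hz = 72 Hz.

72 Hz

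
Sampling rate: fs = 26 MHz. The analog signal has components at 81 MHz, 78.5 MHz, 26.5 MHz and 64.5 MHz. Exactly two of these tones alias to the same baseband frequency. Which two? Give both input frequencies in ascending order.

26.5 MHz, 78.5 MHz

fs/2 = 13 MHz.
81 MHz mod fs = 3 MHz.
3 MHz ≤ fs/2 = 13 MHz, appears at 3 MHz.
78.5 MHz mod fs = 0.5 MHz.
0.5 MHz ≤ fs/2 = 13 MHz, appears at 0.5 MHz.
26.5 MHz mod fs = 0.5 MHz.
0.5 MHz ≤ fs/2 = 13 MHz, appears at 0.5 MHz.
64.5 MHz mod fs = 12.5 MHz.
12.5 MHz ≤ fs/2 = 13 MHz, appears at 12.5 MHz.
26.5 MHz and 78.5 MHz both map to 0.5 MHz.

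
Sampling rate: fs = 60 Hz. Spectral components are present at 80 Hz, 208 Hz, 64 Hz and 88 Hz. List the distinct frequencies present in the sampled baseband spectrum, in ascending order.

fs/2 = 30 Hz.
80 Hz mod fs = 20 Hz.
20 Hz ≤ fs/2 = 30 Hz, appears at 20 Hz.
208 Hz mod fs = 28 Hz.
28 Hz ≤ fs/2 = 30 Hz, appears at 28 Hz.
64 Hz mod fs = 4 Hz.
4 Hz ≤ fs/2 = 30 Hz, appears at 4 Hz.
88 Hz mod fs = 28 Hz.
28 Hz ≤ fs/2 = 30 Hz, appears at 28 Hz.
Distinct values: {4 Hz, 20 Hz, 28 Hz}.

4 Hz, 20 Hz, 28 Hz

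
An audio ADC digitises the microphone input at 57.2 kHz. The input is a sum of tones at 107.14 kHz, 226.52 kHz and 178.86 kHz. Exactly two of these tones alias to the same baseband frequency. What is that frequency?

7.26 kHz

fs/2 = 28.6 kHz.
107.14 kHz mod fs = 49.94 kHz.
49.94 kHz > fs/2 = 28.6 kHz, folds to fs − 49.94 kHz = 7.26 kHz.
226.52 kHz mod fs = 54.92 kHz.
54.92 kHz > fs/2 = 28.6 kHz, folds to fs − 54.92 kHz = 2.28 kHz.
178.86 kHz mod fs = 7.26 kHz.
7.26 kHz ≤ fs/2 = 28.6 kHz, appears at 7.26 kHz.
107.14 kHz and 178.86 kHz both map to 7.26 kHz.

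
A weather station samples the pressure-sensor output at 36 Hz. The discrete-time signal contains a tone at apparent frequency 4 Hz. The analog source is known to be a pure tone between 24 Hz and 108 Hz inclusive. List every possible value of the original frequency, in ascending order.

32 Hz, 40 Hz, 68 Hz, 76 Hz, 104 Hz

Frequencies that alias to 4 Hz are k·fs ± 4 Hz for integer k ≥ 0.
k=0: 4 Hz.
k=1: 32 Hz, 40 Hz.
k=2: 68 Hz, 76 Hz.
k=3: 104 Hz, 112 Hz.
k=4: 140 Hz, 148 Hz.
Within [24 Hz, 108 Hz]: 32 Hz, 40 Hz, 68 Hz, 76 Hz, 104 Hz.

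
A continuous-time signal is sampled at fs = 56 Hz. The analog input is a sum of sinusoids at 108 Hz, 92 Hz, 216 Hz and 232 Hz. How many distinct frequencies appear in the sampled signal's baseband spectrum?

fs/2 = 28 Hz.
108 Hz mod fs = 52 Hz.
52 Hz > fs/2 = 28 Hz, folds to fs − 52 Hz = 4 Hz.
92 Hz mod fs = 36 Hz.
36 Hz > fs/2 = 28 Hz, folds to fs − 36 Hz = 20 Hz.
216 Hz mod fs = 48 Hz.
48 Hz > fs/2 = 28 Hz, folds to fs − 48 Hz = 8 Hz.
232 Hz mod fs = 8 Hz.
8 Hz ≤ fs/2 = 28 Hz, appears at 8 Hz.
Distinct values: {4 Hz, 8 Hz, 20 Hz} → 3.

3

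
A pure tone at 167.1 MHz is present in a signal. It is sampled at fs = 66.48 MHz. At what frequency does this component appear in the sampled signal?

32.34 MHz

167.1 MHz mod fs = 34.14 MHz.
34.14 MHz > fs/2 = 33.24 MHz, folds to fs − 34.14 MHz = 32.34 MHz.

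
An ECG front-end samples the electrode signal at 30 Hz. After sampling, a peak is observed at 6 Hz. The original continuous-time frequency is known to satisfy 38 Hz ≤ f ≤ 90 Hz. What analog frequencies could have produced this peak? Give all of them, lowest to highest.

Frequencies that alias to 6 Hz are k·fs ± 6 Hz for integer k ≥ 0.
k=0: 6 Hz.
k=1: 24 Hz, 36 Hz.
k=2: 54 Hz, 66 Hz.
k=3: 84 Hz, 96 Hz.
k=4: 114 Hz, 126 Hz.
Within [38 Hz, 90 Hz]: 54 Hz, 66 Hz, 84 Hz.

54 Hz, 66 Hz, 84 Hz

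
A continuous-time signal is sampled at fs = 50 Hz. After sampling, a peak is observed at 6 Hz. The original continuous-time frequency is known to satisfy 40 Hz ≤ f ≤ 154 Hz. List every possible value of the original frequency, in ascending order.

Frequencies that alias to 6 Hz are k·fs ± 6 Hz for integer k ≥ 0.
k=0: 6 Hz.
k=1: 44 Hz, 56 Hz.
k=2: 94 Hz, 106 Hz.
k=3: 144 Hz, 156 Hz.
k=4: 194 Hz, 206 Hz.
Within [40 Hz, 154 Hz]: 44 Hz, 56 Hz, 94 Hz, 106 Hz, 144 Hz.

44 Hz, 56 Hz, 94 Hz, 106 Hz, 144 Hz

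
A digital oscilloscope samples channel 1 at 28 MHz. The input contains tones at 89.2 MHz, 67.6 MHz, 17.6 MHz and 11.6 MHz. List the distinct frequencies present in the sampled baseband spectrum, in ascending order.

fs/2 = 14 MHz.
89.2 MHz mod fs = 5.2 MHz.
5.2 MHz ≤ fs/2 = 14 MHz, appears at 5.2 MHz.
67.6 MHz mod fs = 11.6 MHz.
11.6 MHz ≤ fs/2 = 14 MHz, appears at 11.6 MHz.
17.6 MHz > fs/2 = 14 MHz, folds to fs − 17.6 MHz = 10.4 MHz.
11.6 MHz ≤ fs/2 = 14 MHz, passes unchanged.
Distinct values: {5.2 MHz, 10.4 MHz, 11.6 MHz}.

5.2 MHz, 10.4 MHz, 11.6 MHz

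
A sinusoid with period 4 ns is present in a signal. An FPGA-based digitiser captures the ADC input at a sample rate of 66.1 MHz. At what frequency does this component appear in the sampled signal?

T = 4 ns → f = 1/T = 250 MHz.
250 MHz mod fs = 51.7 MHz.
51.7 MHz > fs/2 = 33.05 MHz, folds to fs − 51.7 MHz = 14.4 MHz.

14.4 MHz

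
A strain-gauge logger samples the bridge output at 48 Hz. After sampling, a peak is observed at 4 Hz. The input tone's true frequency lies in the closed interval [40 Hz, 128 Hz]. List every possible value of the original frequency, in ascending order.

44 Hz, 52 Hz, 92 Hz, 100 Hz

Frequencies that alias to 4 Hz are k·fs ± 4 Hz for integer k ≥ 0.
k=0: 4 Hz.
k=1: 44 Hz, 52 Hz.
k=2: 92 Hz, 100 Hz.
k=3: 140 Hz, 148 Hz.
Within [40 Hz, 128 Hz]: 44 Hz, 52 Hz, 92 Hz, 100 Hz.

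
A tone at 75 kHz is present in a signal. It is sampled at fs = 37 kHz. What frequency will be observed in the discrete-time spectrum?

1 kHz

75 kHz mod fs = 1 kHz.
1 kHz ≤ fs/2 = 18.5 kHz, appears at 1 kHz.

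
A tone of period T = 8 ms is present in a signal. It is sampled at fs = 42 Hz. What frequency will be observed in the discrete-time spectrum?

T = 8 ms → f = 1/T = 125 Hz.
125 Hz mod fs = 41 Hz.
41 Hz > fs/2 = 21 Hz, folds to fs − 41 Hz = 1 Hz.

1 Hz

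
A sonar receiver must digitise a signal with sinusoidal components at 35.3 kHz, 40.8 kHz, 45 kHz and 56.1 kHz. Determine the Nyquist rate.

112.2 kHz

Highest-frequency component: 56.1 kHz.
Nyquist rate = 2 × 56.1 kHz = 112.2 kHz.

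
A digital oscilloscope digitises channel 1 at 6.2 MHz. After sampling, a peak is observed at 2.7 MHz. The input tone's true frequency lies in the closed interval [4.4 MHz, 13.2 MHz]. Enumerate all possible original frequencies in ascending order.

8.9 MHz, 9.7 MHz

Frequencies that alias to 2.7 MHz are k·fs ± 2.7 MHz for integer k ≥ 0.
k=0: 2.7 MHz.
k=1: 3.5 MHz, 8.9 MHz.
k=2: 9.7 MHz, 15.1 MHz.
k=3: 15.9 MHz, 21.3 MHz.
Within [4.4 MHz, 13.2 MHz]: 8.9 MHz, 9.7 MHz.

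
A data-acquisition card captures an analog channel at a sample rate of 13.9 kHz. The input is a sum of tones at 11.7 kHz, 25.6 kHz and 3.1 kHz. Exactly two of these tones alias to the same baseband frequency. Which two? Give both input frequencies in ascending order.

fs/2 = 6.95 kHz.
11.7 kHz > fs/2 = 6.95 kHz, folds to fs − 11.7 kHz = 2.2 kHz.
25.6 kHz mod fs = 11.7 kHz.
11.7 kHz > fs/2 = 6.95 kHz, folds to fs − 11.7 kHz = 2.2 kHz.
3.1 kHz ≤ fs/2 = 6.95 kHz, passes unchanged.
11.7 kHz and 25.6 kHz both map to 2.2 kHz.

11.7 kHz, 25.6 kHz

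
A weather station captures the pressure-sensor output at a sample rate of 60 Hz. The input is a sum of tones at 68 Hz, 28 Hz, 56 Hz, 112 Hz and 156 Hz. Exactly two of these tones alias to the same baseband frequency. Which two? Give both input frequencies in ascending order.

68 Hz, 112 Hz

fs/2 = 30 Hz.
68 Hz mod fs = 8 Hz.
8 Hz ≤ fs/2 = 30 Hz, appears at 8 Hz.
28 Hz ≤ fs/2 = 30 Hz, passes unchanged.
56 Hz > fs/2 = 30 Hz, folds to fs − 56 Hz = 4 Hz.
112 Hz mod fs = 52 Hz.
52 Hz > fs/2 = 30 Hz, folds to fs − 52 Hz = 8 Hz.
156 Hz mod fs = 36 Hz.
36 Hz > fs/2 = 30 Hz, folds to fs − 36 Hz = 24 Hz.
68 Hz and 112 Hz both map to 8 Hz.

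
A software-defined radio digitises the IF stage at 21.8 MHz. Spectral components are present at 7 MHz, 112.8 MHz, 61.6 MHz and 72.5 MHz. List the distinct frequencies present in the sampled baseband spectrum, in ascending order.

3.8 MHz, 7 MHz, 7.1 MHz

fs/2 = 10.9 MHz.
7 MHz ≤ fs/2 = 10.9 MHz, passes unchanged.
112.8 MHz mod fs = 3.8 MHz.
3.8 MHz ≤ fs/2 = 10.9 MHz, appears at 3.8 MHz.
61.6 MHz mod fs = 18 MHz.
18 MHz > fs/2 = 10.9 MHz, folds to fs − 18 MHz = 3.8 MHz.
72.5 MHz mod fs = 7.1 MHz.
7.1 MHz ≤ fs/2 = 10.9 MHz, appears at 7.1 MHz.
Distinct values: {3.8 MHz, 7 MHz, 7.1 MHz}.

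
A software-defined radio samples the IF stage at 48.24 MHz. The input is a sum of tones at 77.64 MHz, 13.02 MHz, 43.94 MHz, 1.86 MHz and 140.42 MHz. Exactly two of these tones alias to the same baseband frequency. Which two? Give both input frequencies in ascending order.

43.94 MHz, 140.42 MHz

fs/2 = 24.12 MHz.
77.64 MHz mod fs = 29.4 MHz.
29.4 MHz > fs/2 = 24.12 MHz, folds to fs − 29.4 MHz = 18.84 MHz.
13.02 MHz ≤ fs/2 = 24.12 MHz, passes unchanged.
43.94 MHz > fs/2 = 24.12 MHz, folds to fs − 43.94 MHz = 4.3 MHz.
1.86 MHz ≤ fs/2 = 24.12 MHz, passes unchanged.
140.42 MHz mod fs = 43.94 MHz.
43.94 MHz > fs/2 = 24.12 MHz, folds to fs − 43.94 MHz = 4.3 MHz.
43.94 MHz and 140.42 MHz both map to 4.3 MHz.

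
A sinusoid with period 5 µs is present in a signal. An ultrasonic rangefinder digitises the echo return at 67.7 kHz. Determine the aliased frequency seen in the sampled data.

T = 5 µs → f = 1/T = 200 kHz.
200 kHz mod fs = 64.6 kHz.
64.6 kHz > fs/2 = 33.85 kHz, folds to fs − 64.6 kHz = 3.1 kHz.

3.1 kHz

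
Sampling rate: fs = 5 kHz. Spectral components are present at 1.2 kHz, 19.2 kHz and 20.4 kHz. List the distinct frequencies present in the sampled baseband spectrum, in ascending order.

fs/2 = 2.5 kHz.
1.2 kHz ≤ fs/2 = 2.5 kHz, passes unchanged.
19.2 kHz mod fs = 4.2 kHz.
4.2 kHz > fs/2 = 2.5 kHz, folds to fs − 4.2 kHz = 0.8 kHz.
20.4 kHz mod fs = 0.4 kHz.
0.4 kHz ≤ fs/2 = 2.5 kHz, appears at 0.4 kHz.
Distinct values: {0.4 kHz, 0.8 kHz, 1.2 kHz}.

0.4 kHz, 0.8 kHz, 1.2 kHz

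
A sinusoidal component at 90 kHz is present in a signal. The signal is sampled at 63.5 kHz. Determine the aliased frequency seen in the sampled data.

90 kHz mod fs = 26.5 kHz.
26.5 kHz ≤ fs/2 = 31.75 kHz, appears at 26.5 kHz.

26.5 kHz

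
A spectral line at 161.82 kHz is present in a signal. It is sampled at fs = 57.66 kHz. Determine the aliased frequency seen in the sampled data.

161.82 kHz mod fs = 46.5 kHz.
46.5 kHz > fs/2 = 28.83 kHz, folds to fs − 46.5 kHz = 11.16 kHz.

11.16 kHz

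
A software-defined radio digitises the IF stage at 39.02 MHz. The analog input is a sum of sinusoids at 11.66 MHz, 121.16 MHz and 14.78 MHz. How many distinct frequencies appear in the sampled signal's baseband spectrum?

3

fs/2 = 19.51 MHz.
11.66 MHz ≤ fs/2 = 19.51 MHz, passes unchanged.
121.16 MHz mod fs = 4.1 MHz.
4.1 MHz ≤ fs/2 = 19.51 MHz, appears at 4.1 MHz.
14.78 MHz ≤ fs/2 = 19.51 MHz, passes unchanged.
Distinct values: {4.1 MHz, 11.66 MHz, 14.78 MHz} → 3.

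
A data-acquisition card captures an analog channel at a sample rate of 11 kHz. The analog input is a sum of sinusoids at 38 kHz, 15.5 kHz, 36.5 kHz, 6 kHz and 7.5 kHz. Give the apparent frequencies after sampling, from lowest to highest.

3.5 kHz, 4.5 kHz, 5 kHz

fs/2 = 5.5 kHz.
38 kHz mod fs = 5 kHz.
5 kHz ≤ fs/2 = 5.5 kHz, appears at 5 kHz.
15.5 kHz mod fs = 4.5 kHz.
4.5 kHz ≤ fs/2 = 5.5 kHz, appears at 4.5 kHz.
36.5 kHz mod fs = 3.5 kHz.
3.5 kHz ≤ fs/2 = 5.5 kHz, appears at 3.5 kHz.
6 kHz > fs/2 = 5.5 kHz, folds to fs − 6 kHz = 5 kHz.
7.5 kHz > fs/2 = 5.5 kHz, folds to fs − 7.5 kHz = 3.5 kHz.
Distinct values: {3.5 kHz, 4.5 kHz, 5 kHz}.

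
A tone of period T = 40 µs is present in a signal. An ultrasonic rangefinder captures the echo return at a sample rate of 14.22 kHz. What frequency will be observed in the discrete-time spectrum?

T = 40 µs → f = 1/T = 25 kHz.
25 kHz mod fs = 10.78 kHz.
10.78 kHz > fs/2 = 7.11 kHz, folds to fs − 10.78 kHz = 3.44 kHz.

3.44 kHz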